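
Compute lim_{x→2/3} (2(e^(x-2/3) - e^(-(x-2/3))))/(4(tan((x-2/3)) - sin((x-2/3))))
Both numerator and denominator → 0 as x → 2/3; this is a 0/0 indeterminate form.
Expand each to leading order near x = 2/3: numerator ~ 4·(x - 2/3), denominator ~ 2·(x - 2/3)^3.
The limit of the ratio is ∞.

Final answer: ∞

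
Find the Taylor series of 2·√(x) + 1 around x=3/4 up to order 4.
1 + √(3) + 2·√(3)·(x - 3/4)/3 - 2·√(3)·(x - 3/4)^2/9 + 4·√(3)·(x - 3/4)^3/27 - 10·√(3)·(x - 3/4)^4/81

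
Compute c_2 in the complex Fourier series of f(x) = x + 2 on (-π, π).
Compute the real Fourier coefficients first: a_2 = 0, b_2 = -1.
Then c_2 = (a_2 − i·b_2)/2 = i/2.

Final answer: i/2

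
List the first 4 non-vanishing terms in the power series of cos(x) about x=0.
-x^6/720 + x^4/24 - x^2/2 + 1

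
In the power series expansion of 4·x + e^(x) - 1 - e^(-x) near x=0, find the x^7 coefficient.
Expand to order 7: 4·x + e^(x) - 1 - e^(-x) = x^7/2520 + x^5/60 + x^3/3 + 6·x - 1 + O(x^8).
The coefficient of x^7 is 1/2520.

Final answer: 1/2520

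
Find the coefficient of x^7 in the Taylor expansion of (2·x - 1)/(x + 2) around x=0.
Expand to order 7: (2·x - 1)/(x + 2) = 5·x^7/256 - 5·x^6/128 + 5·x^5/64 - 5·x^4/32 + 5·x^3/16 - 5·x^2/8 + 5·x/4 - 1/2 + O(x^8).
The coefficient of x^7 is 5/256.

Final answer: 5/256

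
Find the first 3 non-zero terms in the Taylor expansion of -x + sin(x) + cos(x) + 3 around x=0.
-x^3/6 - x^2/2 + 4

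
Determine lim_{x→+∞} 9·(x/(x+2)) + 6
Evaluate the dominant behaviour as x → +∞; each term tends to a finite value or vanishes.
Limit = 15.

Final answer: 15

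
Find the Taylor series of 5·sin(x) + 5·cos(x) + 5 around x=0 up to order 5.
x^5/24 + 5·x^4/24 - 5·x^3/6 - 5·x^2/2 + 5·x + 10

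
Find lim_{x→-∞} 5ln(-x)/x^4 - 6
The quotient is an ∞/∞ indeterminate form as x → -∞.
Compare growth rates of the dominant terms (exponentials ≫ polynomials ≫ logarithms), or apply L'Hôpital's rule; the quotient → 0.
Adding the constant: 0 - 6 = -6. Limit = -6.

Final answer: -6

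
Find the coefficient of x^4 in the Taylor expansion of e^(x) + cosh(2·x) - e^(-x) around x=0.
Expand to order 4: e^(x) + cosh(2·x) - e^(-x) = 2·x^4/3 + x^3/3 + 2·x^2 + 2·x + 1 + O(x^5).
The coefficient of x^4 is 2/3.

Final answer: 2/3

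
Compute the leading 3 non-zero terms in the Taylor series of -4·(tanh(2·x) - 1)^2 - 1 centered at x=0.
-16·x^2 + 16·x - 5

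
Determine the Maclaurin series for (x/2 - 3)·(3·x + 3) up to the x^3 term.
3·x^2/2 - 15·x/2 - 9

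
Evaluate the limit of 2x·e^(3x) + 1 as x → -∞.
The product is a 0·∞ indeterminate form at x → -∞.
Rewrite the product as 2x / e^(-3x) (an ∞/∞ form) and apply L'Hôpital, or use the standard hierarchy e^(3|x|) ≫ |x| as x → -∞.
The indeterminate product → 0, so the limit = 1.

Final answer: 1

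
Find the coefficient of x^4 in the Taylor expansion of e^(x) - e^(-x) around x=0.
Expand to order 4: e^(x) - e^(-x) = x^3/3 + 2·x + O(x^5).
The coefficient of x^4 is 0.

Final answer: 0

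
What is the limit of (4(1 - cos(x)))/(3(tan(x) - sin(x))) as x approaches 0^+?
Both numerator and denominator → 0 as x → 0^+; this is a 0/0 indeterminate form.
Expand each to leading order near x = 0: numerator ~ 2·x^2, denominator ~ 3·x^3/2.
The limit of the ratio is ∞.

Final answer: ∞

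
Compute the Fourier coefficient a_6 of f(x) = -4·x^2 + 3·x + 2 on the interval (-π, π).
a_6 = (1/π) ∫_{-π}^{π} f(x)·cos(6x) dx.
Evaluate the integral (use parity and integration by parts as needed): a_6 = -4/9.

Final answer: -4/9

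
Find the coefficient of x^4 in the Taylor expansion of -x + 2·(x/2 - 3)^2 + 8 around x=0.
Expand to order 4: -x + 2·(x/2 - 3)^2 + 8 = x^2/2 - 7·x + 26 + O(x^5).
The coefficient of x^4 is 0.

Final answer: 0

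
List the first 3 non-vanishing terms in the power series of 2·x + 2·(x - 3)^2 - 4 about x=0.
2·x^2 - 10·x + 14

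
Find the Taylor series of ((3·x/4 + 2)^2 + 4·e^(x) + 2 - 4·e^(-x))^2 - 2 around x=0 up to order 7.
79·x^7/840 + 146·x^6/45 + 23·x^5/10 + 22771·x^4/768 + 227·x^3/8 + 511·x^2/4 + 132·x + 34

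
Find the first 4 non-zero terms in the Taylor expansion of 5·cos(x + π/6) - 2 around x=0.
5·x^3/12 - 5·√(3)·x^2/4 - 5·x/2 - 2 + 5·√(3)/2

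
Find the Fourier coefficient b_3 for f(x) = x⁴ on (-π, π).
b_3 = (1/π) ∫_{-π}^{π} f(x)·sin(3x) dx.
Evaluate the integral (use parity and integration by parts as needed): b_3 = 0.

Final answer: 0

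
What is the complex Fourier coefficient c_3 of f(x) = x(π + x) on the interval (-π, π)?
Compute the real Fourier coefficients first: a_3 = -4/9, b_3 = 2·π/3.
Then c_3 = (a_3 − i·b_3)/2 = -2/9 - i·π/3.

Final answer: -2/9 - i·π/3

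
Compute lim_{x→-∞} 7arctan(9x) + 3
Evaluate the dominant behaviour as x → -∞; each term tends to a finite value or vanishes.
Limit = 3 - 7·π/2.

Final answer: 3 - 7·π/2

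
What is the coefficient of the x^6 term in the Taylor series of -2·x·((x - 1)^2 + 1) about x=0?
Expand to order 6: -2·x·((x - 1)^2 + 1) = -2·x^3 + 4·x^2 - 4·x + O(x^7).
The coefficient of x^6 is 0.

Final answer: 0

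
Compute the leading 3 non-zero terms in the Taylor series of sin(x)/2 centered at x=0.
x^5/240 - x^3/12 + x/2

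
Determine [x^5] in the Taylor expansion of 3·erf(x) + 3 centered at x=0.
Expand to order 5: 3·erf(x) + 3 = 3·x^5/(5·√(π)) - 2·x^3/√(π) + 6·x/√(π) + 3 + O(x^6).
The coefficient of x^5 is 3/(5·√(π)).

Final answer: 3/(5·√(π))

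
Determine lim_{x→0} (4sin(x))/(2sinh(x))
Both numerator and denominator → 0 as x → 0; this is a 0/0 indeterminate form.
Expand each to leading order near x = 0: numerator ~ 4·x, denominator ~ 2·x.
The limit of the ratio is 2.

Final answer: 2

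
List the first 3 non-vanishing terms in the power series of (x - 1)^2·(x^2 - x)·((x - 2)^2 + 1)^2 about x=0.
-221·x^3 + 115·x^2 - 25·x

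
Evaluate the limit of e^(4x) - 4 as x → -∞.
Evaluate the dominant behaviour as x → -∞; each term tends to a finite value or vanishes.
Limit = -4.

Final answer: -4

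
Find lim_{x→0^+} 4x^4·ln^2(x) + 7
The product is a 0·∞ indeterminate form at x → 0⁺.
Rewrite the product as 4·ln^2(x) / x^(-4) and apply L'Hôpital, or use the standard hierarchy x^(-4) ≫ |ln x|^2 as x → 0⁺.
The indeterminate product → 0, so the limit = 7.

Final answer: 7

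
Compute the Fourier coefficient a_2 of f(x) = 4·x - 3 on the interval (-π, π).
a_2 = (1/π) ∫_{-π}^{π} f(x)·cos(2x) dx.
Evaluate the integral (use parity and integration by parts as needed): a_2 = 0.

Final answer: 0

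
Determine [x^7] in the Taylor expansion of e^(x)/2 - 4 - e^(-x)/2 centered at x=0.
Expand to order 7: e^(x)/2 - 4 - e^(-x)/2 = x^7/5040 + x^5/120 + x^3/6 + x - 4 + O(x^8).
The coefficient of x^7 is 1/5040.

Final answer: 1/5040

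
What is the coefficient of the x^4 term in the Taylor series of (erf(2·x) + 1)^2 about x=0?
Expand to order 4: (erf(2·x) + 1)^2 = -128·x^4/(3·π) - 32·x^3/(3·√(π)) + 16·x^2/π + 8·x/√(π) + 1 + O(x^5).
The coefficient of x^4 is -128/(3·π).

Final answer: -128/(3·π)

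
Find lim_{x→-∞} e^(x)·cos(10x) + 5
Evaluate the dominant behaviour as x → -∞; each term tends to a finite value or vanishes.
Limit = 5.

Final answer: 5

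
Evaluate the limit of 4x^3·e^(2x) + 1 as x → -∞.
The product is a 0·∞ indeterminate form at x → -∞.
Rewrite the product as 4x^3 / e^(-2x) (an ∞/∞ form) and apply L'Hôpital, or use the standard hierarchy e^(2|x|) ≫ |x^3| as x → -∞.
The indeterminate product → 0, so the limit = 1.

Final answer: 1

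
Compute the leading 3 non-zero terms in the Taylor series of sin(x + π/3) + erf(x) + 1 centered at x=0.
-√(3)·x^2/4 + x·(1/2 + 2/√(π)) + √(3)/2 + 1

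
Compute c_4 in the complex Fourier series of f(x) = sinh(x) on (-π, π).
Compute the real Fourier coefficients first: a_4 = 0, b_4 = -8·sinh(π)/(17·π).
Then c_4 = (a_4 − i·b_4)/2 = 4·i·sinh(π)/(17·π).

Final answer: 4·i·sinh(π)/(17·π)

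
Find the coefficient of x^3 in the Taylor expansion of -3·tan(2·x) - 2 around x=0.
Expand to order 3: -3·tan(2·x) - 2 = -8·x^3 - 6·x - 2 + O(x^4).
The coefficient of x^3 is -8.

Final answer: -8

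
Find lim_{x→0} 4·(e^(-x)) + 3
Direct substitution at x = 0 gives 7.

Final answer: 7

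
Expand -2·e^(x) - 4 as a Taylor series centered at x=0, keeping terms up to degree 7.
-x^7/2520 - x^6/360 - x^5/60 - x^4/12 - x^3/3 - x^2 - 2·x - 6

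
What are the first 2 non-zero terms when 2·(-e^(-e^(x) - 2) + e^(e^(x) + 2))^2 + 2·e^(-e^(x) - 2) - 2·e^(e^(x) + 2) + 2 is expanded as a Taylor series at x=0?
x·(-2·e^(3) - 2·e^(-3) + 2·(2·e^(-3)/(-e^(-3) + e^(3)) + 2·e^(3)/(-e^(-3) + e^(3)))·(-e^(-3) + e^(3))^2) - 2·e^(3) + 2·e^(-3) + 2 + 2·(-e^(-3) + e^(3))^2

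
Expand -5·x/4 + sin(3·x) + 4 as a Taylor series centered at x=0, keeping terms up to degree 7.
-243·x^7/560 + 81·x^5/40 - 9·x^3/2 + 7·x/4 + 4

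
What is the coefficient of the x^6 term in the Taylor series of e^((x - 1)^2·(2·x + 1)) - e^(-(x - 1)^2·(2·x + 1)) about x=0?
Expand to order 6: e^((x - 1)^2·(2·x + 1)) - e^(-(x - 1)^2·(2·x + 1)) = x^6·(-5·e/2 - 13·e^(-1)/2) + x^5·(-6·e + 6·e^(-1)) + x^4·(-9·e^(-1)/2 + 9·e/2) + x^3·(2·e^(-1) + 2·e) + x^2·(-3·e - 3·e^(-1)) - e^(-1) + e + O(x^7).
The coefficient of x^6 is -5·e/2 - 13·e^(-1)/2.

Final answer: -5·e/2 - 13·e^(-1)/2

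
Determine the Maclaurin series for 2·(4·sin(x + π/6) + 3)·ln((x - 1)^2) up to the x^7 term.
x^7·(-151/70 - 31·√(3)/30) + x^6·(-5/2 - 11·√(3)/9) + x^5·(-3 - 4·√(3)/3) + x^4·(-3 - 4·√(3)/3) + x^3·(-4·√(3) - 8/3) + x^2·(-8·√(3) - 10) - 20·x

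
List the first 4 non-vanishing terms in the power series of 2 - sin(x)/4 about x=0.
-x^5/480 + x^3/24 - x/4 + 2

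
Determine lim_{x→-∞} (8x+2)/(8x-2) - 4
Evaluate the dominant behaviour as x → -∞; each term tends to a finite value or vanishes.
Limit = -3.

Final answer: -3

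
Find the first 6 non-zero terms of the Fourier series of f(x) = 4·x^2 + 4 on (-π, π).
-16·cos(x) + 4·cos(2·x) - 16·cos(3·x)/9 + cos(4·x) - 16·cos(5·x)/25 + 4 + 4·π^2/3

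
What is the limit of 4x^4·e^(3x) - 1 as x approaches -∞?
The product is a 0·∞ indeterminate form at x → -∞.
Rewrite the product as 4x^4 / e^(-3x) (an ∞/∞ form) and apply L'Hôpital, or use the standard hierarchy e^(3|x|) ≫ |x^4| as x → -∞.
The indeterminate product → 0, so the limit = -1.

Final answer: -1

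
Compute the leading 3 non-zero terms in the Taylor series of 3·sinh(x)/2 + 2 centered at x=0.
x^3/4 + 3·x/2 + 2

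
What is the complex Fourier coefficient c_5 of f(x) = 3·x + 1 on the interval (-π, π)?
Compute the real Fourier coefficients first: a_5 = 0, b_5 = 6/5.
Then c_5 = (a_5 − i·b_5)/2 = -3·i/5.

Final answer: -3·i/5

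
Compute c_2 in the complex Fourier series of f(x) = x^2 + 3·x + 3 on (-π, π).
Compute the real Fourier coefficients first: a_2 = 1, b_2 = -3.
Then c_2 = (a_2 − i·b_2)/2 = 1/2 + 3·i/2.

Final answer: 1/2 + 3·i/2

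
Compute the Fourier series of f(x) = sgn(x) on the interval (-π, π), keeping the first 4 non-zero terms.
4·sin(x)/π + 4·sin(3·x)/(3·π) + 4·sin(5·x)/(5·π) + 4·sin(7·x)/(7·π)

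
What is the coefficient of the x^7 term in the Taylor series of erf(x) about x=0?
Expand to order 7: erf(x) = -x^7/(21·√(π)) + x^5/(5·√(π)) - 2·x^3/(3·√(π)) + 2·x/√(π) + O(x^8).
The coefficient of x^7 is -1/(21·√(π)).

Final answer: -1/(21·√(π))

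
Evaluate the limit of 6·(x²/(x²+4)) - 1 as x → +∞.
Evaluate the dominant behaviour as x → +∞; each term tends to a finite value or vanishes.
Limit = 5.

Final answer: 5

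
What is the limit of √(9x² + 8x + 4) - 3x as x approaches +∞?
As x → +∞: multiply by the conjugate to get (8x+4)/(√(9x²+8x+4)+3x); the denominator ~ 6x, so the limit is 8/6 = 4/3.
Limit = 4/3.

Final answer: 4/3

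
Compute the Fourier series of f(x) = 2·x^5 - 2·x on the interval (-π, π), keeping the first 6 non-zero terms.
(-80·π^2 + 4·π^4 + 476)·sin(x) + (-2·π^4 - 13 + 10·π^2)·sin(2·x) + (-80·π^2/27 + 52/81 + 4·π^4/3)·sin(3·x) + (-π^4 + 17/32 + 5·π^2/4)·sin(4·x) + (-16·π^2/25 - 404/625 + 4·π^4/5)·sin(5·x) + (-2·π^4/3 + 49/81 + 10·π^2/27)·sin(6·x)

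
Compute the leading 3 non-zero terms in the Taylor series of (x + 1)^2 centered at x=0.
x^2 + 2·x + 1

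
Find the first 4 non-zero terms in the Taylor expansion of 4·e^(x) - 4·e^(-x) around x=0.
x^7/630 + x^5/15 + 4·x^3/3 + 8·x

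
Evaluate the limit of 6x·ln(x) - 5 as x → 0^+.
The product is a 0·∞ indeterminate form at x → 0⁺.
Rewrite the product as 6·ln(x) / x^(-1) and apply L'Hôpital, or use the standard hierarchy x^(-1) ≫ |ln x| as x → 0⁺.
The indeterminate product → 0, so the limit = -5.

Final answer: -5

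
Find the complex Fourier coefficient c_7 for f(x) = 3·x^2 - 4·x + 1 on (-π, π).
Compute the real Fourier coefficients first: a_7 = -12/49, b_7 = -8/7.
Then c_7 = (a_7 − i·b_7)/2 = -6/49 + 4·i/7.

Final answer: -6/49 + 4·i/7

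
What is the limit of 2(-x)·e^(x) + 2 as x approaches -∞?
The product is a 0·∞ indeterminate form at x → -∞.
Rewrite the product as 2(-x) / e^(-x) (an ∞/∞ form) and apply L'Hôpital, or use the standard hierarchy e^(|x|) ≫ |(-x)| as x → -∞.
The indeterminate product → 0, so the limit = 2.

Final answer: 2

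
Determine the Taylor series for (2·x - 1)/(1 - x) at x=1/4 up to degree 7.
-2/3 + 16·(x - 1/4)/9 + 64·(x - 1/4)^2/27 + 256·(x - 1/4)^3/81 + 1024·(x - 1/4)^4/243 + 4096·(x - 1/4)^5/729 + 16384·(x - 1/4)^6/2187 + 65536·(x - 1/4)^7/6561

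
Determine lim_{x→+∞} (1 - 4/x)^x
As x → +∞: this is the defining limit (1 - 4/x)^x → e^(-4).
Limit = e^(-4).

Final answer: e^(-4)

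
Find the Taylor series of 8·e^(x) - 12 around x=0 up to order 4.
x^4/3 + 4·x^3/3 + 4·x^2 + 8·x - 4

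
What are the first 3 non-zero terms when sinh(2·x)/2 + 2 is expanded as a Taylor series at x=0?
2·x^3/3 + x + 2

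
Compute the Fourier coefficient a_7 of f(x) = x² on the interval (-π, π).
a_7 = (1/π) ∫_{-π}^{π} f(x)·cos(7x) dx.
Evaluate the integral (use parity and integration by parts as needed): a_7 = -4/49.

Final answer: -4/49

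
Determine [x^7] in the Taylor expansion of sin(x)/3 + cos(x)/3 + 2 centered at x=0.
Expand to order 7: sin(x)/3 + cos(x)/3 + 2 = -x^7/15120 - x^6/2160 + x^5/360 + x^4/72 - x^3/18 - x^2/6 + x/3 + 7/3 + O(x^8).
The coefficient of x^7 is -1/15120.

Final answer: -1/15120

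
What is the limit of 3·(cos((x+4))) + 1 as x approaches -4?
Direct substitution at x = -4 gives 4.

Final answer: 4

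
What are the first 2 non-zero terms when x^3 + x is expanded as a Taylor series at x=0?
x^3 + x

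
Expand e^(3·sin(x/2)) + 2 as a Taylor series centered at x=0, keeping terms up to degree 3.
x^3/2 + 9·x^2/8 + 3·x/2 + 3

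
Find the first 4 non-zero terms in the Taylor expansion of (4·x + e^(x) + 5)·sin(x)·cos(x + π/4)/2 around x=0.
-5·√(2)·x^4/12 - 17·√(2)·x^3/8 - √(2)·x^2/4 + 3·√(2)·x/2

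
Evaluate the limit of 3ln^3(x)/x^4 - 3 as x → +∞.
The quotient is an ∞/∞ indeterminate form as x → +∞.
The polynomial denominator x^4 dominates the logarithmic numerator (any positive power of x ≫ ln^3(x) as x → ∞), so the quotient → 0.
Adding the constant: 0 - 3 = -3. Limit = -3.

Final answer: -3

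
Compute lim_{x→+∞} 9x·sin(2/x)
As x → +∞: let u = 2/x → 0⁺; then 9·x·sin(2/x) = 9·2·sin(u)/u → 9·2·1 = 18.
Limit = 18.

Final answer: 18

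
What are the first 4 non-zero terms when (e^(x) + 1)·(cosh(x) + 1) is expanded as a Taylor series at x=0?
5·x^3/6 + 2·x^2 + 2·x + 4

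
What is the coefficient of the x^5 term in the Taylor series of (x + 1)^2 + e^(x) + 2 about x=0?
Expand to order 5: (x + 1)^2 + e^(x) + 2 = x^5/120 + x^4/24 + x^3/6 + 3·x^2/2 + 3·x + 4 + O(x^6).
The coefficient of x^5 is 1/120.

Final answer: 1/120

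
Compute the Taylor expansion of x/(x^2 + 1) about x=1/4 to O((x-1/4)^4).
4/17 + 240·(x - 1/4)/289 - 3008·(x - 1/4)^2/4913 - 41216·(x - 1/4)^3/83521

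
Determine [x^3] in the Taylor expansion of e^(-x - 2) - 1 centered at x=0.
Expand to order 3: e^(-x - 2) - 1 = -x^3·e^(-2)/6 + x^2·e^(-2)/2 - x·e^(-2) - 1 + e^(-2) + O(x^4).
The coefficient of x^3 is -e^(-2)/6.

Final answer: -e^(-2)/6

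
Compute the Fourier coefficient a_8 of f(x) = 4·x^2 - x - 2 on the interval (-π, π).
a_8 = (1/π) ∫_{-π}^{π} f(x)·cos(8x) dx.
Evaluate the integral (use parity and integration by parts as needed): a_8 = 1/4.

Final answer: 1/4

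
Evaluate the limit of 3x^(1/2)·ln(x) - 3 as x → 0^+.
The product is a 0·∞ indeterminate form at x → 0⁺.
Rewrite the product as 3·ln(x) / x^(-1/2) and apply L'Hôpital, or use the standard hierarchy x^(-1/2) ≫ |ln x| as x → 0⁺.
The indeterminate product → 0, so the limit = -3.

Final answer: -3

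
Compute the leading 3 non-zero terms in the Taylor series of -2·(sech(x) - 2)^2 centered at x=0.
x^4/3 - 2·x^2 - 2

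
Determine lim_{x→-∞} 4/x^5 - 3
Evaluate the dominant behaviour as x → -∞; each term tends to a finite value or vanishes.
Limit = -3.

Final answer: -3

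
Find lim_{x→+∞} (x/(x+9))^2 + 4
As x → +∞: x/(x+9) = 1/(1 + 9/x) → 1, and the 2nd power of a limit-1 base also → 1; with the additive constant, 1 + 4 = 5.
Limit = 5.

Final answer: 5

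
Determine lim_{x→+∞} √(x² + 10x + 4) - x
This is an ∞ − ∞ indeterminate form.
Multiply and divide by the conjugate √(x²+10x + 4) + x; the x² terms cancel, leaving (10x + 4)/(√(x²+10x + 4)+x) → 10/2 = 5.
Limit = 5.

Final answer: 5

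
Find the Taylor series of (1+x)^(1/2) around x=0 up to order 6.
-21·x^6/1024 + 7·x^5/256 - 5·x^4/128 + x^3/16 - x^2/8 + x/2 + 1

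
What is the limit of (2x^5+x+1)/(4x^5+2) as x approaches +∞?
This is an ∞/∞ indeterminate form as x → +∞.
Divide numerator and denominator by x^5 and let the lower-order terms vanish; the leading terms give 2/4 = 1/2.
Limit = 1/2.

Final answer: 1/2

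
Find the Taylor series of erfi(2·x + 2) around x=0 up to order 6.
6784·x^6·e^(4)/(15·√(π)) + 736·x^5·e^(4)/(3·√(π)) + 352·x^4·e^(4)/(3·√(π)) + 48·x^3·e^(4)/√(π) + 16·x^2·e^(4)/√(π) + 4·x·e^(4)/√(π) + erfi(2)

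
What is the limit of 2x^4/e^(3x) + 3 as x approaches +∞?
The quotient is an ∞/∞ indeterminate form as x → +∞.
The exponential denominator e^(3x) dominates the polynomial numerator (e^x ≫ x^4 as x → ∞), so the quotient → 0.
Adding the constant: 0 + 3 = 3. Limit = 3.

Final answer: 3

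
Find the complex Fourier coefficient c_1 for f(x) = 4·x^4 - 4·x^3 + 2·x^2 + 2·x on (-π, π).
Compute the real Fourier coefficients first: a_1 = 184 - 32·π^2, b_1 = 52 - 8·π^2.
Then c_1 = (a_1 − i·b_1)/2 = -16·π^2 + 92 - 26·i + 4·i·π^2.

Final answer: -16·π^2 + 92 - 26·i + 4·i·π^2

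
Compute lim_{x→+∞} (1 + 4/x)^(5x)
As x → +∞: write (1 + 4/x)^(5x) = ((1 + 4/x)^x)^5 → (e^4)^5 = e^20.
Limit = e^(20).

Final answer: e^(20)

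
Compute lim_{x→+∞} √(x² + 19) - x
This is an ∞ − ∞ indeterminate form.
Multiply and divide by the conjugate √(x²+19) + x; the x² terms cancel, leaving 19/(√(x²+19)+x) → 0.
Limit = 0.

Final answer: 0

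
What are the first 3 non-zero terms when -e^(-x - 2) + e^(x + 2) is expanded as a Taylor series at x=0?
x^2·(-e^(-2)/2 + e^(2)/2) + x·(e^(-2) + e^(2)) - e^(-2) + e^(2)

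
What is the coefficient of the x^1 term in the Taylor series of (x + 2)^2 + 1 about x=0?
Expand to order 1: (x + 2)^2 + 1 = 4·x + 5 + O(x^2).
The coefficient of x^1 is 4.

Final answer: 4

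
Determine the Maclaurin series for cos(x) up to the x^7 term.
-x^6/720 + x^4/24 - x^2/2 + 1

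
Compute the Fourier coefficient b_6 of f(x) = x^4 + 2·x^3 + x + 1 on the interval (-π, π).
b_6 = (1/π) ∫_{-π}^{π} f(x)·sin(6x) dx.
Evaluate the integral (use parity and integration by parts as needed): b_6 = -2·π^2/3 - 2/9.

Final answer: -2·π^2/3 - 2/9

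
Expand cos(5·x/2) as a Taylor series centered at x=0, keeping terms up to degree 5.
625·x^4/384 - 25·x^2/8 + 1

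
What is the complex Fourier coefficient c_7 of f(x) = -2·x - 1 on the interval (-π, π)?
Compute the real Fourier coefficients first: a_7 = 0, b_7 = -4/7.
Then c_7 = (a_7 − i·b_7)/2 = 2·i/7.

Final answer: 2·i/7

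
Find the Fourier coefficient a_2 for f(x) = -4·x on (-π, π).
a_2 = (1/π) ∫_{-π}^{π} f(x)·cos(2x) dx.
Evaluate the integral (use parity and integration by parts as needed): a_2 = 0.

Final answer: 0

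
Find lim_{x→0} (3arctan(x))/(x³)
Both numerator and denominator → 0 as x → 0; this is a 0/0 indeterminate form.
Expand each to leading order near x = 0: numerator ~ 3·x, denominator ~ x^3.
The limit of the ratio is ∞.

Final answer: ∞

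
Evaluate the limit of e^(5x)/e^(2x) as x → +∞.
This is an ∞/∞ indeterminate form as x → +∞.
Rewrite e^(5x)/e^(2x) = e^((5−2)x) = e^(3x); the exponent coefficient is 3 > 0 so e^(3x) → ∞.
Limit = ∞.

Final answer: ∞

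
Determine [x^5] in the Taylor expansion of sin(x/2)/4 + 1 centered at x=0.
Expand to order 5: sin(x/2)/4 + 1 = x^5/15360 - x^3/192 + x/8 + 1 + O(x^6).
The coefficient of x^5 is 1/15360.

Final answer: 1/15360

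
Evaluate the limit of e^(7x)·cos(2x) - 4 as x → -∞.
Evaluate the dominant behaviour as x → -∞; each term tends to a finite value or vanishes.
Limit = -4.

Final answer: -4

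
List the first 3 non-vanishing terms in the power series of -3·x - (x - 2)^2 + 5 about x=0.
-x^2 + x + 1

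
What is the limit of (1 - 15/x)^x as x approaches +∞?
As x → +∞: this is the defining limit (1 - 15/x)^x → e^(-15).
Limit = e^(-15).

Final answer: e^(-15)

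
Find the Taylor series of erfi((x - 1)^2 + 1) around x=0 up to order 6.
6238·x^6·e^(4)/(5·√(π)) - 516·x^5·e^(4)/√(π) + 580·x^4·e^(4)/(3·√(π)) - 64·x^3·e^(4)/√(π) + 18·x^2·e^(4)/√(π) - 4·x·e^(4)/√(π) + erfi(2)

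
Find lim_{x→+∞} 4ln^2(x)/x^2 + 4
The quotient is an ∞/∞ indeterminate form as x → +∞.
The polynomial denominator x^2 dominates the logarithmic numerator (any positive power of x ≫ ln^2(x) as x → ∞), so the quotient → 0.
Adding the constant: 0 + 4 = 4. Limit = 4.

Final answer: 4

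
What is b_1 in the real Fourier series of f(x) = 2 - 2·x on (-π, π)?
b_1 = (1/π) ∫_{-π}^{π} f(x)·sin(1x) dx.
Evaluate the integral (use parity and integration by parts as needed): b_1 = -4.

Final answer: -4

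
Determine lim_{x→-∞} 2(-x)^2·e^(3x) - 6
The product is a 0·∞ indeterminate form at x → -∞.
Rewrite the product as 2(-x)^2 / e^(-3x) (an ∞/∞ form) and apply L'Hôpital, or use the standard hierarchy e^(3|x|) ≫ |(-x)^2| as x → -∞.
The indeterminate product → 0, so the limit = -6.

Final answer: -6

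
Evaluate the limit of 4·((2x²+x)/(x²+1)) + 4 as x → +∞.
Evaluate the dominant behaviour as x → +∞; each term tends to a finite value or vanishes.
Limit = 12.

Final answer: 12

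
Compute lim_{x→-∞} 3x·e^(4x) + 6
The product is a 0·∞ indeterminate form at x → -∞.
Rewrite the product as 3x / e^(-4x) (an ∞/∞ form) and apply L'Hôpital, or use the standard hierarchy e^(4|x|) ≫ |x| as x → -∞.
The indeterminate product → 0, so the limit = 6.

Final answer: 6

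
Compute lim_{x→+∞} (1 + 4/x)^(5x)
As x → +∞: write (1 + 4/x)^(5x) = ((1 + 4/x)^x)^5 → (e^4)^5 = e^20.
Limit = e^(20).

Final answer: e^(20)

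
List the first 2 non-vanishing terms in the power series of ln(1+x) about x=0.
-x^2/2 + x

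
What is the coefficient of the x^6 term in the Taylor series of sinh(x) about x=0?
Expand to order 6: sinh(x) = x^5/120 + x^3/6 + x + O(x^7).
The coefficient of x^6 is 0.

Final answer: 0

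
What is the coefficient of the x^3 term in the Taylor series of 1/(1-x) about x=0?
Expand to order 3: 1/(1-x) = x^3 + x^2 + x + 1 + O(x^4).
The coefficient of x^3 is 1.

Final answer: 1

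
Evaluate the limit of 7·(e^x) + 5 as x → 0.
Direct substitution at x = 0 gives 12.

Final answer: 12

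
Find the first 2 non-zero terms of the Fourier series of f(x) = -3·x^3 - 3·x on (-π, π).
(30 - 6·π^2)·sin(x) + (-3/2 + 3·π^2)·sin(2·x)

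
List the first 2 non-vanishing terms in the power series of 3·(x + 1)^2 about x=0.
6·x + 3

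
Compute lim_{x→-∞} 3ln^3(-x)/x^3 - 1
The quotient is an ∞/∞ indeterminate form as x → -∞.
Compare growth rates of the dominant terms (exponentials ≫ polynomials ≫ logarithms), or apply L'Hôpital's rule; the quotient → 0.
Adding the constant: 0 - 1 = -1. Limit = -1.

Final answer: -1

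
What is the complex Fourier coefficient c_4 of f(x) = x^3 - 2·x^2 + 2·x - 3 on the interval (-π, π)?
Compute the real Fourier coefficients first: a_4 = -1/2, b_4 = -π^2/2 - 13/16.
Then c_4 = (a_4 − i·b_4)/2 = -1/4 + 13·i/32 + i·π^2/4.

Final answer: -1/4 + 13·i/32 + i·π^2/4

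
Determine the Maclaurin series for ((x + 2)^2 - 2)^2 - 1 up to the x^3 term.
8·x^3 + 20·x^2 + 16·x + 3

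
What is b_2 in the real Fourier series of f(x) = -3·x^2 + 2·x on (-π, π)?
b_2 = (1/π) ∫_{-π}^{π} f(x)·sin(2x) dx.
Evaluate the integral (use parity and integration by parts as needed): b_2 = -2.

Final answer: -2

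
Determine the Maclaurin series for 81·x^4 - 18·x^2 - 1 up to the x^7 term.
81·x^4 - 18·x^2 - 1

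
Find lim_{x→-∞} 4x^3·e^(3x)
This is a 0·∞ indeterminate form at x → -∞.
Rewrite the product as 4x^3 / e^(-3x) (an ∞/∞ form) and apply L'Hôpital, or use the standard hierarchy e^(3|x|) ≫ |x^3| as x → -∞.
The indeterminate product → 0, so the limit = 0.

Final answer: 0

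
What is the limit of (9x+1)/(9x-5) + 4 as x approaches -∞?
Evaluate the dominant behaviour as x → -∞; each term tends to a finite value or vanishes.
Limit = 5.

Final answer: 5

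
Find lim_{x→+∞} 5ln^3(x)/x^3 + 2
The quotient is an ∞/∞ indeterminate form as x → +∞.
The polynomial denominator x^3 dominates the logarithmic numerator (any positive power of x ≫ ln^3(x) as x → ∞), so the quotient → 0.
Adding the constant: 0 + 2 = 2. Limit = 2.

Final answer: 2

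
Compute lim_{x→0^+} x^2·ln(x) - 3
The product is a 0·∞ indeterminate form at x → 0⁺.
Rewrite the product as ln(x) / x^(-2) and apply L'Hôpital, or use the standard hierarchy x^(-2) ≫ |ln x| as x → 0⁺.
The indeterminate product → 0, so the limit = -3.

Final answer: -3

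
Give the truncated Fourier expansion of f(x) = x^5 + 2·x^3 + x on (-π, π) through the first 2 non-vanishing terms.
(-36·π^2 + 2·π^4 + 218)·sin(x) + (-π^4 - 11/2 + 3·π^2)·sin(2·x)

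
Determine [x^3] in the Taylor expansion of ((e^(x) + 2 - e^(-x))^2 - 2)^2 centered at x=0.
Expand to order 3: ((e^(x) + 2 - e^(-x))^2 - 2)^2 = 208·x^3/3 + 80·x^2 + 32·x + 4 + O(x^4).
The coefficient of x^3 is 208/3.

Final answer: 208/3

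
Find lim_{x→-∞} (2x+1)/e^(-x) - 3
The quotient is an ∞/∞ indeterminate form as x → -∞.
Compare growth rates of the dominant terms (exponentials ≫ polynomials ≫ logarithms), or apply L'Hôpital's rule; the quotient → 0.
Adding the constant: 0 - 3 = -3. Limit = -3.

Final answer: -3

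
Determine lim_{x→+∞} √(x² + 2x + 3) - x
This is an ∞ − ∞ indeterminate form.
Multiply and divide by the conjugate √(x²+2x + 3) + x; the x² terms cancel, leaving (2x + 3)/(√(x²+2x + 3)+x) → 2/2 = 1.
Limit = 1.

Final answer: 1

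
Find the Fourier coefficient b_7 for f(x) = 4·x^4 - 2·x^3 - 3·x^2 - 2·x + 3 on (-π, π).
b_7 = (1/π) ∫_{-π}^{π} f(x)·sin(7x) dx.
Evaluate the integral (use parity and integration by parts as needed): b_7 = -4·π^2/7 - 172/343.

Final answer: -4·π^2/7 - 172/343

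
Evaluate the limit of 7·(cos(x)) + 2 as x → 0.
Direct substitution at x = 0 gives 9.

Final answer: 9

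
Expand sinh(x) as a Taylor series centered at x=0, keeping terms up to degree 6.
x^5/120 + x^3/6 + x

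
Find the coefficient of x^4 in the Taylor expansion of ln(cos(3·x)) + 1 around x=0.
Expand to order 4: ln(cos(3·x)) + 1 = -27·x^4/4 - 9·x^2/2 + 1 + O(x^5).
The coefficient of x^4 is -27/4.

Final answer: -27/4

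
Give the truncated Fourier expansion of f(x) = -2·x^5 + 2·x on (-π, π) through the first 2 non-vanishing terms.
(-476 - 4·π^4 + 80·π^2)·sin(x) + (-10·π^2 + 13 + 2·π^4)·sin(2·x)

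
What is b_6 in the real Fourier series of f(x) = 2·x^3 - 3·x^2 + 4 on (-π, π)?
b_6 = (1/π) ∫_{-π}^{π} f(x)·sin(6x) dx.
Evaluate the integral (use parity and integration by parts as needed): b_6 = 1/9 - 2·π^2/3.

Final answer: 1/9 - 2·π^2/3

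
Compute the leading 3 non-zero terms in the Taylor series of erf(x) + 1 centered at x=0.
-2·x^3/(3·√(π)) + 2·x/√(π) + 1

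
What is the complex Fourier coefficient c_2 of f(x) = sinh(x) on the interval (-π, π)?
Compute the real Fourier coefficients first: a_2 = 0, b_2 = -4·sinh(π)/(5·π).
Then c_2 = (a_2 − i·b_2)/2 = 2·i·sinh(π)/(5·π).

Final answer: 2·i·sinh(π)/(5·π)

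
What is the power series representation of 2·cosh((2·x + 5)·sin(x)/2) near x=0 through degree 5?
85·x^5/24 + 139·x^4/64 + 5·x^3 + 25·x^2/4 + 2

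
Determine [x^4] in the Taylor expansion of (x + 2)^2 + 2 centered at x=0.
Expand to order 4: (x + 2)^2 + 2 = x^2 + 4·x + 6 + O(x^5).
The coefficient of x^4 is 0.

Final answer: 0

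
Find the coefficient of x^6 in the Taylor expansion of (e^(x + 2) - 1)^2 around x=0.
Expand to order 6: (e^(x + 2) - 1)^2 = x^6·(-1 + e^(2))^2·(e^(2)/(360·(-1 + e^(2))) + 31·e^(4)/(360·(-1 + e^(2))^2)) + x^5·(-1 + e^(2))^2·(e^(2)/(60·(-1 + e^(2))) + e^(4)/(4·(-1 + e^(2))^2)) + x^4·(-1 + e^(2))^2·(e^(2)/(12·(-1 + e^(2))) + 7·e^(4)/(12·(-1 + e^(2))^2)) + x^3·(-1 + e^(2))^2·(e^(2)/(3·(-1 + e^(2))) + e^(4)/(-1 + e^(2))^2) + x^2·(-1 + e^(2))^2·(e^(2)/(-1 + e^(2)) + e^(4)/(-1 + e^(2))^2) + 2·x·(-1 + e^(2))·e^(2) + (-1 + e^(2))^2 + O(x^7).
The coefficient of x^6 is (-1 + e^(2))^2·(e^(2)/(360·(-1 + e^(2))) + 31·e^(4)/(360·(-1 + e^(2))^2)).

Final answer: (-1 + e^(2))^2·(e^(2)/(360·(-1 + e^(2))) + 31·e^(4)/(360·(-1 + e^(2))^2))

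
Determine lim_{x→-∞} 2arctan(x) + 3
Evaluate the dominant behaviour as x → -∞; each term tends to a finite value or vanishes.
Limit = 3 - π.

Final answer: 3 - π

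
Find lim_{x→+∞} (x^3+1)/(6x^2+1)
This is an ∞/∞ indeterminate form as x → +∞.
Divide numerator and denominator by x^3 and let the lower-order terms vanish; the numerator's degree 3 exceeds the denominator's degree 2, so the quotient diverges.
Limit = ∞.

Final answer: ∞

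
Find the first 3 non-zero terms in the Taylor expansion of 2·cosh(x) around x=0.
x^4/12 + x^2 + 2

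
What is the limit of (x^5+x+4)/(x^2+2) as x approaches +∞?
This is an ∞/∞ indeterminate form as x → +∞.
Divide numerator and denominator by x^5 and let the lower-order terms vanish; the numerator's degree 5 exceeds the denominator's degree 2, so the quotient diverges.
Limit = ∞.

Final answer: ∞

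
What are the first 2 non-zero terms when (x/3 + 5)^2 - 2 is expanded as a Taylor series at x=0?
10·x/3 + 23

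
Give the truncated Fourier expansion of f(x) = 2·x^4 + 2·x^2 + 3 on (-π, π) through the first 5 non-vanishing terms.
(88 - 16·π^2)·cos(x) + (-4 + 4·π^2)·cos(2·x) + (8/27 - 16·π^2/9)·cos(3·x) + (1/8 + π^2)·cos(4·x) + 3 + 2·π^2/3 + 2·π^4/5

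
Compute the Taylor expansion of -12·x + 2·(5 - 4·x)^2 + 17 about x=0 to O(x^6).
32·x^2 - 92·x + 67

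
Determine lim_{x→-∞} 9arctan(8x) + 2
Evaluate the dominant behaviour as x → -∞; each term tends to a finite value or vanishes.
Limit = 2 - 9·π/2.

Final answer: 2 - 9·π/2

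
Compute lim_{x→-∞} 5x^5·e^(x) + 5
The product is a 0·∞ indeterminate form at x → -∞.
Rewrite the product as 5x^5 / e^(-x) (an ∞/∞ form) and apply L'Hôpital, or use the standard hierarchy e^(|x|) ≫ |x^5| as x → -∞.
The indeterminate product → 0, so the limit = 5.

Final answer: 5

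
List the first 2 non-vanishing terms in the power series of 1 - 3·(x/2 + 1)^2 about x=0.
-3·x - 2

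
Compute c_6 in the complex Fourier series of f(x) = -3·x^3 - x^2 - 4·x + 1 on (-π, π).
Compute the real Fourier coefficients first: a_6 = -1/9, b_6 = 7/6 + π^2.
Then c_6 = (a_6 − i·b_6)/2 = -1/18 - i·π^2/2 - 7·i/12.

Final answer: -1/18 - i·π^2/2 - 7·i/12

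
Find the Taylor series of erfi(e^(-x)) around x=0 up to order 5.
-457·e·x^5/(60·√(π)) + 71·e·x^4/(12·√(π)) - 13·e·x^3/(3·√(π)) + 3·e·x^2/√(π) - 2·e·x/√(π) + erfi(1)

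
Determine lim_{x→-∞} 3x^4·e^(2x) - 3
The product is a 0·∞ indeterminate form at x → -∞.
Rewrite the product as 3x^4 / e^(-2x) (an ∞/∞ form) and apply L'Hôpital, or use the standard hierarchy e^(2|x|) ≫ |x^4| as x → -∞.
The indeterminate product → 0, so the limit = -3.

Final answer: -3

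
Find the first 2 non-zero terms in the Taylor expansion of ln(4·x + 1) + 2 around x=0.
4·x + 2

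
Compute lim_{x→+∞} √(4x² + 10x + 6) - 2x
As x → +∞: multiply by the conjugate to get (10x+6)/(√(4x²+10x+6)+2x); the denominator ~ 4x, so the limit is 10/4 = 5/2.
Limit = 5/2.

Final answer: 5/2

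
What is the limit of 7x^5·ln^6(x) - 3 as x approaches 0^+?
The product is a 0·∞ indeterminate form at x → 0⁺.
Rewrite the product as 7·ln^6(x) / x^(-5) and apply L'Hôpital, or use the standard hierarchy x^(-5) ≫ |ln x|^6 as x → 0⁺.
The indeterminate product → 0, so the limit = -3.

Final answer: -3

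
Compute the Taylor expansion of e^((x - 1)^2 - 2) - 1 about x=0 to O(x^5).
19·x^4·e^(-1)/6 - 10·x^3·e^(-1)/3 + 3·x^2·e^(-1) - 2·x·e^(-1) - 1 + e^(-1)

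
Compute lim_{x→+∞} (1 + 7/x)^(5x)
As x → +∞: write (1 + 7/x)^(5x) = ((1 + 7/x)^x)^5 → (e^7)^5 = e^35.
Limit = e^(35).

Final answer: e^(35)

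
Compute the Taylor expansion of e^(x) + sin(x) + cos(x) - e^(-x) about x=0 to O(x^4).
x^3/6 - x^2/2 + 3·x + 1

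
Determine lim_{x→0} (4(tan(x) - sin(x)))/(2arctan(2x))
Both numerator and denominator → 0 as x → 0; this is a 0/0 indeterminate form.
Expand each to leading order near x = 0: numerator ~ 2·x^3, denominator ~ 4·x.
The limit of the ratio is 0.

Final answer: 0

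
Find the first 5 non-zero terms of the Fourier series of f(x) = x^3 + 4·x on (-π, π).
(-4 + 2·π^2)·sin(x) + (-π^2 - 5/2)·sin(2·x) + (20/9 + 2·π^2/3)·sin(3·x) + (-π^2/2 - 29/16)·sin(4·x) + (188/125 + 2·π^2/5)·sin(5·x)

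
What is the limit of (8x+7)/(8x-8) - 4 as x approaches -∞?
Evaluate the dominant behaviour as x → -∞; each term tends to a finite value or vanishes.
Limit = -3.

Final answer: -3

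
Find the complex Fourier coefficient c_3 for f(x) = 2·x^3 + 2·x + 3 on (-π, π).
Compute the real Fourier coefficients first: a_3 = 0, b_3 = 4/9 + 4·π^2/3.
Then c_3 = (a_3 − i·b_3)/2 = -2·i·π^2/3 - 2·i/9.

Final answer: -2·i·π^2/3 - 2·i/9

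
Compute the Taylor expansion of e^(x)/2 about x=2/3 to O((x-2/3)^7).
e^(2/3)/2 + e^(2/3)·(x - 2/3)/2 + e^(2/3)·(x - 2/3)^2/4 + e^(2/3)·(x - 2/3)^3/12 + e^(2/3)·(x - 2/3)^4/48 + e^(2/3)·(x - 2/3)^5/240 + e^(2/3)·(x - 2/3)^6/1440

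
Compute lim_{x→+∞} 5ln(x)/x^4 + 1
The quotient is an ∞/∞ indeterminate form as x → +∞.
The polynomial denominator x^4 dominates the logarithmic numerator (any positive power of x ≫ ln(x) as x → ∞), so the quotient → 0.
Adding the constant: 0 + 1 = 1. Limit = 1.

Final answer: 1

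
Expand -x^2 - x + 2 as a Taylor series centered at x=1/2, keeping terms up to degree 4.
5/4 - 2·(x - 1/2) - (x - 1/2)^2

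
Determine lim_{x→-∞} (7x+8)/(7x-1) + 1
Evaluate the dominant behaviour as x → -∞; each term tends to a finite value or vanishes.
Limit = 2.

Final answer: 2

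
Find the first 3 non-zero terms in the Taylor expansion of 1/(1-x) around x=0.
x^2 + x + 1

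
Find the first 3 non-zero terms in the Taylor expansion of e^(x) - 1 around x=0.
x^3/6 + x^2/2 + x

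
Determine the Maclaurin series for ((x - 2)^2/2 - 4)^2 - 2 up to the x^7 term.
x^4/4 - 2·x^3 + 2·x^2 + 8·x + 2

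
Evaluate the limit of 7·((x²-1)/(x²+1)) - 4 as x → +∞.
Evaluate the dominant behaviour as x → +∞; each term tends to a finite value or vanishes.
Limit = 3.

Final answer: 3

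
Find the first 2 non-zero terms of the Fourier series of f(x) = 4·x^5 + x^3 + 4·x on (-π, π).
(-158·π^2 + 8·π^4 + 956)·sin(x) + (-4·π^4 - 65/2 + 19·π^2)·sin(2·x)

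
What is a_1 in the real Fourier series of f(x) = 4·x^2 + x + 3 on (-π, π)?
a_1 = (1/π) ∫_{-π}^{π} f(x)·cos(1x) dx.
Evaluate the integral (use parity and integration by parts as needed): a_1 = -16.

Final answer: -16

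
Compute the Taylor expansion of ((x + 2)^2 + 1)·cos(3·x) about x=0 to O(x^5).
99·x^4/8 - 18·x^3 - 43·x^2/2 + 4·x + 5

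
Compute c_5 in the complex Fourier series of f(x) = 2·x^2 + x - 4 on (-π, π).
Compute the real Fourier coefficients first: a_5 = -8/25, b_5 = 2/5.
Then c_5 = (a_5 − i·b_5)/2 = -4/25 - i/5.

Final answer: -4/25 - i/5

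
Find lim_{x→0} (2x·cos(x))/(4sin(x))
Both numerator and denominator → 0 as x → 0; this is a 0/0 indeterminate form.
Expand each to leading order near x = 0: numerator ~ 2·x, denominator ~ 4·x.
The limit of the ratio is 1/2.

Final answer: 1/2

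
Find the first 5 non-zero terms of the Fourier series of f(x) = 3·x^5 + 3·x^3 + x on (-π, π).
(-114·π^2 + 6·π^4 + 686)·sin(x) + (-3·π^4 - 19 + 12·π^2)·sin(2·x) + (-22·π^2/9 + 62/27 + 2·π^4)·sin(3·x) + (-3·π^4/2 - 41/64 + 3·π^2/8)·sin(4·x) + (214/625 + 6·π^2/25 + 6·π^4/5)·sin(5·x)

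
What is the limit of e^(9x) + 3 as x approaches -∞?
Evaluate the dominant behaviour as x → -∞; each term tends to a finite value or vanishes.
Limit = 3.

Final answer: 3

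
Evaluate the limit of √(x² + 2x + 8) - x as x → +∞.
As x → +∞: multiply by the conjugate to get (2x+8)/(√(x²+2x+8)+x); the denominator ~ 2x, so the limit is 2/2 = 1.
Limit = 1.

Final answer: 1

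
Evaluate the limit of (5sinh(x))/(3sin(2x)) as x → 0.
Both numerator and denominator → 0 as x → 0; this is a 0/0 indeterminate form.
Expand each to leading order near x = 0: numerator ~ 5·x, denominator ~ 6·x.
The limit of the ratio is 5/6.

Final answer: 5/6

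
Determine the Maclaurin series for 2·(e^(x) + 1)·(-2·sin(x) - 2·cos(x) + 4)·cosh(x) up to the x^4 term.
13·x^4/6 + 6·x^2 - 4·x + 8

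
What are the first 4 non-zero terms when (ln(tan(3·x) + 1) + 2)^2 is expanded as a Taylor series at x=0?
45·x^3 - 9·x^2 + 12·x + 4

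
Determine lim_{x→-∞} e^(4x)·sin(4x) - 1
Evaluate the dominant behaviour as x → -∞; each term tends to a finite value or vanishes.
Limit = -1.

Final answer: -1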